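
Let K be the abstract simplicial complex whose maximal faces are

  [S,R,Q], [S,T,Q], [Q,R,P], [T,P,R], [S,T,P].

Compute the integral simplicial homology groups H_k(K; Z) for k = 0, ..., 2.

Fix the vertex order P < Q < R < S < T and write every simplex with vertices in increasing order. Then dim K = 2 and the simplices of K are:

  0-simplices (5): P, Q, R, S, T
  1-simplices (10): PQ, PR, PS, PT, QR, QS, QT, RS, RT, ST
  2-simplices (5): PQR, PRT, PST, QRS, QST

Hence C_0 ≅ Z^5, C_1 ≅ Z^10, C_2 ≅ Z^5.

The boundary map ∂_1: C_1 → C_0 maps an edge to its endpoints' difference, ∂[p,q] = q − p.
The resulting 5×10 matrix has rank 4, and its Smith normal form has invariant factors (1,1,1,1).

∂_2: C_2 → C_1 sends each 2-simplex [p,q,r] to [q,r] − [p,r] + [p,q]. For instance
  ∂QRS = RS − QS + QR,
  ∂PQR = QR − PR + PQ.
The resulting 10×5 matrix has rank 5, and its Smith normal form has invariant factors (1,1,1,1,1).

From H_k ≅ ker(∂_k) / im(∂_{k+1}) we obtain:

  H_0: rank C_0 − rank ∂_1 = 5 − 4 = 1, and the invariant factors of ∂_1 are all 1, so H_0 = Z.
  H_1: rank ker ∂_1 − rank ∂_2 = (10 − 4) − 5 = 1, and the invariant factors of ∂_2 are all 1, so H_1 = Z.
  H_2: rank ker ∂_2 − rank ∂_3 = (5 − 5) − 0 = 0, and there is no ∂_3, so H_2 = 0.

H_0 ≅ Z,  H_1 ≅ Z,  H_2 = 0.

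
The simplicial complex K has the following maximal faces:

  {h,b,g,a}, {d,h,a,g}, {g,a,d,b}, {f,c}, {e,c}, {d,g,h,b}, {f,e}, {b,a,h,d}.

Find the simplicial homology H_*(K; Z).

Order the vertices as a < b < c < d < e < f < g < h. Listing each simplex with vertices in this order, K has dimension 3 with simplices:

  0-simplices (8): a, b, c, d, e, f, g, h
  1-simplices (13): ab, ad, ag, ah, bd, bg, bh, ce, cf, dg, dh, ef, gh
  2-simplices (10): abd, abg, abh, adg, adh, agh, bdg, bdh, bgh, dgh
  3-simplices (5): abdg, abdh, abgh, adgh, bdgh

giving chain groups C_0 ≅ Z^8, C_1 ≅ Z^13, C_2 ≅ Z^10, C_3 ≅ Z^5.

Boundary ∂_1: C_1 → C_0 sends each edge [p,q] (with p < q) to q − p.
The 8×13 boundary matrix has rank 6 and Smith normal form diag(1,1,1,1,1,1).

Boundary ∂_2: C_2 → C_1 acts by ∂[p,q,r] = [q,r] − [p,r] + [p,q]. For instance
  ∂agh = gh − ah + ag,
  ∂abg = bg − ag + ab.
As a 13×10 matrix over Z this has rank 6, with invariant factors (1,1,1,1,1,1).

∂_3: C_3 → C_2 sends each 3-simplex σ to the alternating sum Σ_i (−1)^i (σ with its i-th vertex removed). For instance
  ∂abgh = bgh − agh + abh − abg,
  ∂abdg = bdg − adg + abg − abd.
As a 10×5 matrix over Z this has rank 4, with invariant factors (1,1,1,1).

Computing H_k = (kernel of ∂_k) / (image of ∂_{k+1}):

  H_0: rank C_0 − rank ∂_1 = 8 − 6 = 2, and the invariant factors of ∂_1 are all 1, so H_0 ≅ Z^2.
  H_1: rank ker ∂_1 − rank ∂_2 = (13 − 6) − 6 = 1, and the invariant factors of ∂_2 are all 1, so H_1 ≅ Z.
  H_2: rank ker ∂_2 − rank ∂_3 = (10 − 6) − 4 = 0, and the invariant factors of ∂_3 are all 1, so H_2 ≅ 0.
  H_3: rank ker ∂_3 − rank ∂_4 = (5 − 4) − 0 = 1, and there is no ∂_4, so H_3 ≅ Z.

As a check, the Euler characteristic is 8 − 13 + 10 − 5 = 0, which agrees with 2 − 1 + 0 − 1 = 0.

H_0 ≅ Z^2,  H_1 ≅ Z,  H_2 = 0,  H_3 ≅ Z.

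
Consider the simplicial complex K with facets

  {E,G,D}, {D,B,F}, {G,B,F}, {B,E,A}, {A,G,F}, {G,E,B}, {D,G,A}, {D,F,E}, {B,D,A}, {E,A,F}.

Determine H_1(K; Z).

H_1 = Z/2Z.

We work with the vertex ordering A < B < D < E < F < G. The simplices of K, each written with vertices in increasing order, are:

  0-simplices (6): A, B, D, E, F, G
  1-simplices (15): AB, AD, AE, AF, AG, BD, BE, BF, BG, DE, DF, DG, EF, EG, FG
  2-simplices (10): ABD, ABE, ADG, AEF, AFG, BDF, BEG, BFG, DEF, DEG

giving chain groups C_0 ≅ Z^6, C_1 ≅ Z^15, C_2 ≅ Z^10.

∂_1: C_1 → C_0 sends each edge [p,q] (with p < q) to q − p.
This gives a 6×15 integer matrix of rank 5; reducing to Smith normal form yields diagonal entries (1,1,1,1,1).

Boundary ∂_2: C_2 → C_1 acts by ∂[p,q,r] = [q,r] − [p,r] + [p,q]. For instance
  ∂BEG = EG − BG + BE,
  ∂DEF = EF − DF + DE.
The 15×10 boundary matrix has rank 10 and Smith normal form diag(1,1,1,1,1,1,1,1,1,2).

Now H_k = ker ∂_k / im ∂_{k+1}, so:

  H_1: rank ker ∂_1 − rank ∂_2 = (15 − 5) − 10 = 0, and ∂_2 has invariant factor 2 > 1, so H_1 ≅ Z/2Z.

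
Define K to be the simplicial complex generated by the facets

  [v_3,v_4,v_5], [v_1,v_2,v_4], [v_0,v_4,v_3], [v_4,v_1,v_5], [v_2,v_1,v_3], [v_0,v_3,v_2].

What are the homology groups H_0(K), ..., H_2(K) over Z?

Order the vertices as v_0 < v_1 < v_2 < v_3 < v_4 < v_5. Listing each simplex with vertices in this order, K has dimension 2 with simplices:

  0-simplices (6): [v_0], [v_1], [v_2], [v_3], [v_4], [v_5]
  1-simplices (12): [v_0,v_2], [v_0,v_3], [v_0,v_4], [v_1,v_2], [v_1,v_3], [v_1,v_4], [v_1,v_5], [v_2,v_3], [v_2,v_4], [v_3,v_4], [v_3,v_5], [v_4,v_5]
  2-simplices (6): [v_0,v_2,v_3], [v_0,v_3,v_4], [v_1,v_2,v_3], [v_1,v_2,v_4], [v_1,v_4,v_5], [v_3,v_4,v_5]

giving chain groups C_0 ≅ Z^6, C_1 ≅ Z^12, C_2 ≅ Z^6.

The boundary map ∂_1: C_1 → C_0 maps an edge to its endpoints' difference, ∂[p,q] = q − p. For instance
  ∂[v_2,v_4] = [v_4] − [v_2].
This gives a 6×12 integer matrix of rank 5; reducing to Smith normal form yields diagonal entries (1,1,1,1,1).

∂_2: C_2 → C_1 sends each 2-simplex [p,q,r] to [q,r] − [p,r] + [p,q]. For instance
  ∂[v_1,v_2,v_3] = [v_2,v_3] − [v_1,v_3] + [v_1,v_2],
  ∂[v_1,v_4,v_5] = [v_4,v_5] − [v_1,v_5] + [v_1,v_4].
The resulting 12×6 matrix has rank 6, and its Smith normal form has invariant factors (1,1,1,1,1,1).

Now H_k = ker ∂_k / im ∂_{k+1}, so:

  H_0: rank C_0 − rank ∂_1 = 6 − 5 = 1, and the invariant factors of ∂_1 are all 1, so H_0 = Z.
  H_1: rank ker ∂_1 − rank ∂_2 = (12 − 5) − 6 = 1, and the invariant factors of ∂_2 are all 1, so H_1 = Z.
  H_2: rank ker ∂_2 − rank ∂_3 = (6 − 6) − 0 = 0, and there is no ∂_3, so H_2 = 0.

As a check, the Euler characteristic is 6 − 12 + 6 = 0, which agrees with 1 − 1 + 0 = 0.

H_0 = Z,  H_1 = Z,  H_2 = 0.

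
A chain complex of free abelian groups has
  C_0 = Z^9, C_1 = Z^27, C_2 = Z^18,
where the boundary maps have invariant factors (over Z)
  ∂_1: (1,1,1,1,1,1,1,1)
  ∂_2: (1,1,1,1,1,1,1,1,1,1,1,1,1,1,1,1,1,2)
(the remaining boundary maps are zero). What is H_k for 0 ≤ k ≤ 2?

H_0: b_0 = 9 − 0 − 8 = 1; torsion from ∂_1 factors > 1: none. So H_0 ≅ Z.
H_1: b_1 = 27 − 8 − 18 = 1; torsion from ∂_2 factors > 1: [2]. So H_1 ≅ Z ⊕ Z/2.
H_2: b_2 = 18 − 18 − 0 = 0; torsion from ∂_3 factors > 1: none. So H_2 ≅ 0.

H_0 ≅ Z,  H_1 ≅ Z ⊕ Z/2,  H_2 = 0.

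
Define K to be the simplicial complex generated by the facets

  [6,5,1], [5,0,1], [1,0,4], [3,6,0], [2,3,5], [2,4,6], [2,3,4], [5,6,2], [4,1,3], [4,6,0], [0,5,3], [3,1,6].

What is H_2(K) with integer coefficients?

H_2 = 0.

Fix the vertex order 0 < 1 < 2 < 3 < 4 < 5 < 6 and write every simplex with vertices in increasing order. Then dim K = 2 and the simplices of K are:

  0-simplices (7): [0], [1], [2], [3], [4], [5], [6]
  1-simplices (18): [0,1], [0,3], [0,4], [0,5], [0,6], [1,3], [1,4], [1,5], [1,6], [2,3], [2,4], [2,5], [2,6], [3,4], [3,5], [3,6], [4,6], [5,6]
  2-simplices (12): [0,1,4], [0,1,5], [0,3,5], [0,3,6], [0,4,6], [1,3,4], [1,3,6], [1,5,6], [2,3,4], [2,3,5], [2,4,6], [2,5,6]

Hence C_0 ≅ Z^7, C_1 ≅ Z^18, C_2 ≅ Z^12.

∂_1: C_1 → C_0 is given by ∂[p,q] = [q] − [p]. For instance
  ∂[5,6] = [6] − [5].
As a 7×18 matrix over Z this has rank 6, with invariant factors (1,1,1,1,1,1).

The boundary map ∂_2: C_2 → C_1 sends each 2-simplex [p,q,r] to [q,r] − [p,r] + [p,q]. For instance
  ∂[2,3,5] = [3,5] − [2,5] + [2,3],
  ∂[2,3,4] = [3,4] − [2,4] + [2,3].
The resulting 18×12 matrix has rank 12, and its Smith normal form has invariant factors (1,1,1,1,1,1,1,1,1,1,1,2).

From H_k ≅ ker(∂_k) / im(∂_{k+1}) we obtain:

  H_2: rank ker ∂_2 − rank ∂_3 = (12 − 12) − 0 = 0, and there is no ∂_3, so H_2 = 0.

(K is a triangulation of the real projective plane RP^2.)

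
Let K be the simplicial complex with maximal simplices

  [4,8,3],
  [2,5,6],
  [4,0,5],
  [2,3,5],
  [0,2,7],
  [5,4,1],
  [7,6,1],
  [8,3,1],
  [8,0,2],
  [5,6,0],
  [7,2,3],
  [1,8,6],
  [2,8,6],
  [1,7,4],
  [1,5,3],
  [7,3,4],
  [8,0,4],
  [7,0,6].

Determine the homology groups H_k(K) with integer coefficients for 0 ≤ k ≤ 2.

We work with the vertex ordering 0 < 1 < 2 < 3 < 4 < 5 < 6 < 7 < 8. The simplices of K, each written with vertices in increasing order, are:

  0-simplices (9): [0], [1], [2], [3], [4], [5], [6], [7], [8]
  1-simplices (27): (27 of them)
  2-simplices (18): [0,2,7], [0,2,8], [0,4,5], [0,4,8], [0,5,6], [0,6,7], [1,3,5], [1,3,8], [1,4,5], [1,4,7], [1,6,7], [1,6,8], [2,3,5], [2,3,7], [2,5,6], [2,6,8], [3,4,7], [3,4,8]

Hence C_0 ≅ Z^9, C_1 ≅ Z^27, C_2 ≅ Z^18.

Boundary ∂_1: C_1 → C_0 maps an edge to its endpoints' difference, ∂[p,q] = q − p.
The 9×27 boundary matrix has rank 8 and Smith normal form diag(1,1,1,1,1,1,1,1).

Boundary ∂_2: C_2 → C_1 acts by ∂[p,q,r] = [q,r] − [p,r] + [p,q]. For instance
  ∂[2,5,6] = [5,6] − [2,6] + [2,5],
  ∂[1,6,8] = [6,8] − [1,8] + [1,6].
This gives a 27×18 integer matrix of rank 18; reducing to Smith normal form yields diagonal entries (1,1,1,1,1,1,1,1,1,1,1,1,1,1,1,1,1,2).

Computing H_k = (kernel of ∂_k) / (image of ∂_{k+1}):

  H_0: rank C_0 − rank ∂_1 = 9 − 8 = 1, and the invariant factors of ∂_1 are all 1, so H_0 = Z.
  H_1: rank ker ∂_1 − rank ∂_2 = (27 − 8) − 18 = 1, and ∂_2 has invariant factor 2 > 1, so H_1 = Z ⊕ Z/2.
  H_2: rank ker ∂_2 − rank ∂_3 = (18 − 18) − 0 = 0, and there is no ∂_3, so H_2 = 0.

As a check, the Euler characteristic is 9 − 27 + 18 = 0, which agrees with 1 − 1 + 0 = 0.

H_0 = Z,  H_1 = Z ⊕ Z/2,  H_2 = 0.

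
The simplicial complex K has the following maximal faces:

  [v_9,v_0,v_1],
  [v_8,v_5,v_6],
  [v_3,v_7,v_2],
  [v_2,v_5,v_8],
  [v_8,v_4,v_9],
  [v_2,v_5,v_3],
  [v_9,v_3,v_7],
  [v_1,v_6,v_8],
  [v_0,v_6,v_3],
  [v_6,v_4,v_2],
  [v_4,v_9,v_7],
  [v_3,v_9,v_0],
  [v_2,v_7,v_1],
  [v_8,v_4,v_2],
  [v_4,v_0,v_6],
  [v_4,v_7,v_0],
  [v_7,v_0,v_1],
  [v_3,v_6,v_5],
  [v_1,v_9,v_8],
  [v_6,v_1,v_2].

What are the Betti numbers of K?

Order the vertices as v_0 < v_1 < v_2 < v_3 < v_4 < v_5 < v_6 < v_7 < v_8 < v_9. Listing each simplex with vertices in this order, K has dimension 2 with simplices:

  0-simplices (10): [v_0], [v_1], [v_2], [v_3], [v_4], [v_5], [v_6], [v_7], [v_8], [v_9]
  1-simplices (30): (30 of them)
  2-simplices (20): (20 of them)

so the chain groups are C_0 ≅ Z^10, C_1 ≅ Z^30, C_2 ≅ Z^20.

The boundary map ∂_1: C_1 → C_0 sends each edge [p,q] (with p < q) to q − p. For instance
  ∂[v_2,v_4] = [v_4] − [v_2].
As a 10×30 matrix over Z this has rank 9, with invariant factors (1,1,1,1,1,1,1,1,1).

∂_2: C_2 → C_1 maps a triangle to the signed sum of its edges. For instance
  ∂[v_1,v_8,v_9] = [v_8,v_9] − [v_1,v_9] + [v_1,v_8],
  ∂[v_2,v_4,v_8] = [v_4,v_8] − [v_2,v_8] + [v_2,v_4].
This gives a 30×20 integer matrix of rank 20; reducing to Smith normal form yields diagonal entries (1,1,1,1,1,1,1,1,1,1,1,1,1,1,1,1,1,1,1,2).

Reading off H_k = ker ∂_k / im ∂_{k+1}:

  H_0: rank C_0 − rank ∂_1 = 10 − 9 = 1, and the invariant factors of ∂_1 are all 1, so H_0 = Z.
  H_1: rank ker ∂_1 − rank ∂_2 = (30 − 9) − 20 = 1, and ∂_2 has invariant factor 2 > 1, so H_1 = Z × Z/2.
  H_2: rank ker ∂_2 − rank ∂_3 = (20 − 20) − 0 = 0, and there is no ∂_3, so H_2 = 0.

Hence the Betti numbers are b_0 = 1, b_1 = 1, b_2 = 0.

b_0 = 1, b_1 = 1, b_2 = 0.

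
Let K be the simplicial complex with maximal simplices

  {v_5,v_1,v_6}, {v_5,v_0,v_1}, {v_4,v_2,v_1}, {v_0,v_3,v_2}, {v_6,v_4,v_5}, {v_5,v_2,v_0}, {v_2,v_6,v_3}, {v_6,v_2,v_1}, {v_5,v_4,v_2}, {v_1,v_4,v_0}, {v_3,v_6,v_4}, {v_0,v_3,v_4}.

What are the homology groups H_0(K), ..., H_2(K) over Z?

H_0 ≅ Z,  H_1 ≅ Z/2,  H_2 = 0.

We work with the vertex ordering v_0 < v_1 < v_2 < v_3 < v_4 < v_5 < v_6. The simplices of K, each written with vertices in increasing order, are:

  0-simplices (7): [v_0], [v_1], [v_2], [v_3], [v_4], [v_5], [v_6]
  1-simplices (18): (18 of them)
  2-simplices (12): (12 of them)

Hence C_0 ≅ Z^7, C_1 ≅ Z^18, C_2 ≅ Z^12.

Boundary ∂_1: C_1 → C_0 maps an edge to its endpoints' difference, ∂[p,q] = q − p. For instance
  ∂[v_5,v_6] = [v_6] − [v_5].
This gives a 7×18 integer matrix of rank 6; reducing to Smith normal form yields diagonal entries (1,1,1,1,1,1).

Boundary ∂_2: C_2 → C_1 acts by ∂[p,q,r] = [q,r] − [p,r] + [p,q]. For instance
  ∂[v_0,v_1,v_4] = [v_1,v_4] − [v_0,v_4] + [v_0,v_1],
  ∂[v_1,v_5,v_6] = [v_5,v_6] − [v_1,v_6] + [v_1,v_5].
This gives a 18×12 integer matrix of rank 12; reducing to Smith normal form yields diagonal entries (1,1,1,1,1,1,1,1,1,1,1,2).

From H_k ≅ ker(∂_k) / im(∂_{k+1}) we obtain:

  H_0: rank C_0 − rank ∂_1 = 7 − 6 = 1, and the invariant factors of ∂_1 are all 1, so H_0 ≅ Z.
  H_1: rank ker ∂_1 − rank ∂_2 = (18 − 6) − 12 = 0, and ∂_2 has invariant factor 2 > 1, so H_1 ≅ Z/2.
  H_2: rank ker ∂_2 − rank ∂_3 = (12 − 12) − 0 = 0, and there is no ∂_3, so H_2 ≅ 0.

(K is a triangulation of the real projective plane RP^2.)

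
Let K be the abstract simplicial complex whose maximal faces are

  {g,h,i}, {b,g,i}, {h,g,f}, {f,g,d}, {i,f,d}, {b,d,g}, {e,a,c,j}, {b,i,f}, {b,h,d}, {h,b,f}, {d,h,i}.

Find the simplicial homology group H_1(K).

K has 10 vertices, 21 edges, 14 triangles, 1 3-simplex.
rank ∂_1 = 8, rank ∂_2 = 13 ⇒ b_1 = 21 − 8 − 13 = 0; ∂_2 has invariant factor(s) [2] giving torsion. So H_1 = Z/2Z.

H_1 ≅ Z/2Z.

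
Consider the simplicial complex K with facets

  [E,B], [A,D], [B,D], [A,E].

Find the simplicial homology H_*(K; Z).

H_0 ≅ Z,  H_1 ≅ Z.

K has 4 vertices, 4 edges.
rank ∂_0 = 0, rank ∂_1 = 3 ⇒ b_0 = 4 − 0 − 3 = 1; all invariant factors of ∂_1 are 1 so no torsion. So H_0 ≅ Z.
rank ∂_1 = 3, rank ∂_2 = 0 ⇒ b_1 = 4 − 3 − 0 = 1. So H_1 ≅ Z.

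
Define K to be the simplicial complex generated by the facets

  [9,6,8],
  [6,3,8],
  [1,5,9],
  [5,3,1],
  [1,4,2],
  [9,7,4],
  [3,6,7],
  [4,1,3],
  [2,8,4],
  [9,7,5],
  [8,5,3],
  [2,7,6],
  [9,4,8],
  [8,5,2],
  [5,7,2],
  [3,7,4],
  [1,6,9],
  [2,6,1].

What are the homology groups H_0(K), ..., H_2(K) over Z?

H_0 = Z,  H_1 = Z^2,  H_2 = Z.

Fix the vertex order 1 < 2 < 3 < 4 < 5 < 6 < 7 < 8 < 9 and write every simplex with vertices in increasing order. Then dim K = 2 and the simplices of K are:

  0-simplices (9): [1], [2], [3], [4], [5], [6], [7], [8], [9]
  1-simplices (27): (27 of them)
  2-simplices (18): [1,2,4], [1,2,6], [1,3,4], [1,3,5], [1,5,9], [1,6,9], [2,4,8], [2,5,7], [2,5,8], [2,6,7], [3,4,7], [3,5,8], [3,6,7], [3,6,8], [4,7,9], [4,8,9], [5,7,9], [6,8,9]

so the chain groups are C_0 ≅ Z^9, C_1 ≅ Z^27, C_2 ≅ Z^18.

∂_1: C_1 → C_0 is given by ∂[p,q] = [q] − [p].
As a 9×27 matrix over Z this has rank 8, with invariant factors (1,1,1,1,1,1,1,1).

∂_2: C_2 → C_1 maps a triangle to the signed sum of its edges. For instance
  ∂[1,6,9] = [6,9] − [1,9] + [1,6],
  ∂[1,2,6] = [2,6] − [1,6] + [1,2].
This gives a 27×18 integer matrix of rank 17; reducing to Smith normal form yields diagonal entries (1,1,1,1,1,1,1,1,1,1,1,1,1,1,1,1,1).

Now H_k = ker ∂_k / im ∂_{k+1}, so:

  H_0: rank C_0 − rank ∂_1 = 9 − 8 = 1, and the invariant factors of ∂_1 are all 1, so H_0 = Z.
  H_1: rank ker ∂_1 − rank ∂_2 = (27 − 8) − 17 = 2, and the invariant factors of ∂_2 are all 1, so H_1 = Z^2.
  H_2: rank ker ∂_2 − rank ∂_3 = (18 − 17) − 0 = 1, and there is no ∂_3, so H_2 = Z.

(K is a triangulation of the torus T^2.)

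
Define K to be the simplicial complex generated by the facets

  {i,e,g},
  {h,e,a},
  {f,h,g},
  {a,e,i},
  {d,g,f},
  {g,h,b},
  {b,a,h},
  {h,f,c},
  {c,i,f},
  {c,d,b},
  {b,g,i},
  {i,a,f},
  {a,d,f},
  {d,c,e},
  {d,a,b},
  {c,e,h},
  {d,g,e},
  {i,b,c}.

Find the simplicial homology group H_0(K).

H_0 = Z.

K has 9 vertices, 27 edges, 18 triangles.
rank ∂_0 = 0, rank ∂_1 = 8 ⇒ b_0 = 9 − 0 − 8 = 1; all invariant factors of ∂_1 are 1 so no torsion. So H_0 ≅ Z.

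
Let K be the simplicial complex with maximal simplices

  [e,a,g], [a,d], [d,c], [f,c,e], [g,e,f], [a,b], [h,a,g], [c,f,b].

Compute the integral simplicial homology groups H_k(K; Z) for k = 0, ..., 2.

H_0 = Z,  H_1 = Z^2,  H_2 = 0.

We work with the vertex ordering a < b < c < d < e < f < g < h. The simplices of K, each written with vertices in increasing order, are:

  0-simplices (8): a, b, c, d, e, f, g, h
  1-simplices (14): ab, ad, ae, ag, ah, bc, bf, cd, ce, cf, ef, eg, fg, gh
  2-simplices (5): aeg, agh, bcf, cef, efg

Hence C_0 ≅ Z^8, C_1 ≅ Z^14, C_2 ≅ Z^5.

Boundary ∂_1: C_1 → C_0 sends each edge [p,q] (with p < q) to q − p. For instance
  ∂fg = g − f.
This gives a 8×14 integer matrix of rank 7; reducing to Smith normal form yields diagonal entries (1,1,1,1,1,1,1).

∂_2: C_2 → C_1 maps a triangle to the signed sum of its edges. For instance
  ∂bcf = cf − bf + bc,
  ∂aeg = eg − ag + ae.
The resulting 14×5 matrix has rank 5, and its Smith normal form has invariant factors (1,1,1,1,1).

Now H_k = ker ∂_k / im ∂_{k+1}, so:

  H_0: rank C_0 − rank ∂_1 = 8 − 7 = 1, and the invariant factors of ∂_1 are all 1, so H_0 = Z.
  H_1: rank ker ∂_1 − rank ∂_2 = (14 − 7) − 5 = 2, and the invariant factors of ∂_2 are all 1, so H_1 = Z^2.
  H_2: rank ker ∂_2 − rank ∂_3 = (5 − 5) − 0 = 0, and there is no ∂_3, so H_2 = 0.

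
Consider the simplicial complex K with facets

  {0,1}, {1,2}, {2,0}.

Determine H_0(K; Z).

H_0 = Z.

Order the vertices as 0 < 1 < 2. Listing each simplex with vertices in this order, K has dimension 1 with simplices:

  0-simplices (3): [0], [1], [2]
  1-simplices (3): [0,1], [0,2], [1,2]

giving chain groups C_0 ≅ Z^3, C_1 ≅ Z^3.

The boundary map ∂_1: C_1 → C_0 is given by ∂[p,q] = [q] − [p].
As a 3×3 matrix over Z this has rank 2, with invariant factors (1,1).

Computing H_k = (kernel of ∂_k) / (image of ∂_{k+1}):

  H_0: rank C_0 − rank ∂_1 = 3 − 2 = 1, and the invariant factors of ∂_1 are all 1, so H_0 = Z.

(K is a triangulation of the circle S^1.)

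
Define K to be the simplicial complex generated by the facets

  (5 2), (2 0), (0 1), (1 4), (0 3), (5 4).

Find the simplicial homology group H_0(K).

Order the vertices as 0 < 1 < 2 < 3 < 4 < 5. Listing each simplex with vertices in this order, K has dimension 1 with simplices:

  0-simplices (6): [0], [1], [2], [3], [4], [5]
  1-simplices (6): [0,1], [0,2], [0,3], [1,4], [2,5], [4,5]

giving chain groups C_0 ≅ Z^6, C_1 ≅ Z^6.

∂_1: C_1 → C_0 is given by ∂[p,q] = [q] − [p]. For instance
  ∂[4,5] = [5] − [4].
This gives a 6×6 integer matrix of rank 5; reducing to Smith normal form yields diagonal entries (1,1,1,1,1).

Reading off H_k = ker ∂_k / im ∂_{k+1}:

  H_0: rank C_0 − rank ∂_1 = 6 − 5 = 1, and the invariant factors of ∂_1 are all 1, so H_0 ≅ Z.

H_0 ≅ Z.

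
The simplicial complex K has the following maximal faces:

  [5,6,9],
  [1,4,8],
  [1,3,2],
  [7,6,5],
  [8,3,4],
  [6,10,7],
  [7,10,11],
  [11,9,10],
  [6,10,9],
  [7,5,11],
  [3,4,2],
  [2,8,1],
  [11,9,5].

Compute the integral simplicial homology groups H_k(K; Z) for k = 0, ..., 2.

H_0 = Z^2,  H_1 = Z,  H_2 = Z.

Order the vertices as 1 < 2 < 3 < 4 < 5 < 6 < 7 < 8 < 9 < 10 < 11. Listing each simplex with vertices in this order, K has dimension 2 with simplices:

  0-simplices (11): [1], [2], [3], [4], [5], [6], [7], [8], [9], [10], [11]
  1-simplices (22): [1,2], [1,3], [1,4], [1,8], [2,3], [2,4], [2,8], [3,4], [3,8], [4,8], [5,6], [5,7], [5,9], [5,11], [6,7], [6,9], [6,10], [7,10], [7,11], [9,10], [9,11], [10,11]
  2-simplices (13): [1,2,3], [1,2,8], [1,4,8], [2,3,4], [3,4,8], [5,6,7], [5,6,9], [5,7,11], [5,9,11], [6,7,10], [6,9,10], [7,10,11], [9,10,11]

so the chain groups are C_0 ≅ Z^11, C_1 ≅ Z^22, C_2 ≅ Z^13.

Boundary ∂_1: C_1 → C_0 sends each edge [p,q] (with p < q) to q − p.
The 11×22 boundary matrix has rank 9 and Smith normal form diag(1,1,1,1,1,1,1,1,1).

The boundary map ∂_2: C_2 → C_1 maps a triangle to the signed sum of its edges. For instance
  ∂[9,10,11] = [10,11] − [9,11] + [9,10],
  ∂[1,2,3] = [2,3] − [1,3] + [1,2].
The 22×13 boundary matrix has rank 12 and Smith normal form diag(1,1,1,1,1,1,1,1,1,1,1,1).

Reading off H_k = ker ∂_k / im ∂_{k+1}:

  H_0: rank C_0 − rank ∂_1 = 11 − 9 = 2, and the invariant factors of ∂_1 are all 1, so H_0 = Z^2.
  H_1: rank ker ∂_1 − rank ∂_2 = (22 − 9) − 12 = 1, and the invariant factors of ∂_2 are all 1, so H_1 = Z.
  H_2: rank ker ∂_2 − rank ∂_3 = (13 − 12) − 0 = 1, and there is no ∂_3, so H_2 = Z.

(K is a triangulation of the disjoint union of the Möbius band and the 2-sphere S^2.)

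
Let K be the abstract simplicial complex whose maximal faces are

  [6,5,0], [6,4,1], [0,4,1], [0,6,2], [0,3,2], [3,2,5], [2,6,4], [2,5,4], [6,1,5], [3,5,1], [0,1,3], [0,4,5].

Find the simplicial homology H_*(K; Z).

H_0 = Z,  H_1 = Z/2,  H_2 = 0.

Order the vertices as 0 < 1 < 2 < 3 < 4 < 5 < 6. Listing each simplex with vertices in this order, K has dimension 2 with simplices:

  0-simplices (7): [0], [1], [2], [3], [4], [5], [6]
  1-simplices (18): [0,1], [0,2], [0,3], [0,4], [0,5], [0,6], [1,3], [1,4], [1,5], [1,6], [2,3], [2,4], [2,5], [2,6], [3,5], [4,5], [4,6], [5,6]
  2-simplices (12): [0,1,3], [0,1,4], [0,2,3], [0,2,6], [0,4,5], [0,5,6], [1,3,5], [1,4,6], [1,5,6], [2,3,5], [2,4,5], [2,4,6]

giving chain groups C_0 ≅ Z^7, C_1 ≅ Z^18, C_2 ≅ Z^12.

The boundary map ∂_1: C_1 → C_0 maps an edge to its endpoints' difference, ∂[p,q] = q − p. For instance
  ∂[1,3] = [3] − [1].
The 7×18 boundary matrix has rank 6 and Smith normal form diag(1,1,1,1,1,1).

Boundary ∂_2: C_2 → C_1 sends each 2-simplex [p,q,r] to [q,r] − [p,r] + [p,q]. For instance
  ∂[2,4,6] = [4,6] − [2,6] + [2,4],
  ∂[0,1,3] = [1,3] − [0,3] + [0,1].
The 18×12 boundary matrix has rank 12 and Smith normal form diag(1,1,1,1,1,1,1,1,1,1,1,2).

Reading off H_k = ker ∂_k / im ∂_{k+1}:

  H_0: rank C_0 − rank ∂_1 = 7 − 6 = 1, and the invariant factors of ∂_1 are all 1, so H_0 ≅ Z.
  H_1: rank ker ∂_1 − rank ∂_2 = (18 − 6) − 12 = 0, and ∂_2 has invariant factor 2 > 1, so H_1 ≅ Z/2.
  H_2: rank ker ∂_2 − rank ∂_3 = (12 − 12) − 0 = 0, and there is no ∂_3, so H_2 ≅ 0.

As a check, the Euler characteristic is 7 − 18 + 12 = 1, which agrees with 1 − 0 + 0 = 1.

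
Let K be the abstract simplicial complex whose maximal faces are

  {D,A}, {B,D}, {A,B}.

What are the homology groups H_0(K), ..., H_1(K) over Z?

Order the vertices as A < B < D. Listing each simplex with vertices in this order, K has dimension 1 with simplices:

  0-simplices (3): A, B, D
  1-simplices (3): AB, AD, BD

Hence C_0 ≅ Z^3, C_1 ≅ Z^3.

∂_1: C_1 → C_0 maps an edge to its endpoints' difference, ∂[p,q] = q − p. For instance
  ∂AB = B − A.
As a 3×3 matrix over Z this has rank 2, with invariant factors (1,1).

Computing H_k = (kernel of ∂_k) / (image of ∂_{k+1}):

  H_0: rank C_0 − rank ∂_1 = 3 − 2 = 1, and the invariant factors of ∂_1 are all 1, so H_0 = Z.
  H_1: rank ker ∂_1 − rank ∂_2 = (3 − 2) − 0 = 1, and there is no ∂_2, so H_1 = Z.

As a check, the Euler characteristic is 3 − 3 = 0, which agrees with 1 − 1 = 0.
(K is a triangulation of the circle S^1.)

H_0 ≅ Z,  H_1 ≅ Z.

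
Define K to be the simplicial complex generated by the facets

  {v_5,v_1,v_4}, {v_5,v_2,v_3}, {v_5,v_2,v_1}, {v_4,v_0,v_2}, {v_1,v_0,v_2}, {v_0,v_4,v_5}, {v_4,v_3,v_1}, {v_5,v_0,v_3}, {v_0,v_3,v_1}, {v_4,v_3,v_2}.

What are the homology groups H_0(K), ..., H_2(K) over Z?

H_0 = Z,  H_1 = Z/2Z,  H_2 = 0.

Fix the vertex order v_0 < v_1 < v_2 < v_3 < v_4 < v_5 and write every simplex with vertices in increasing order. Then dim K = 2 and the simplices of K are:

  0-simplices (6): [v_0], [v_1], [v_2], [v_3], [v_4], [v_5]
  1-simplices (15): (15 of them)
  2-simplices (10): [v_0,v_1,v_2], [v_0,v_1,v_3], [v_0,v_2,v_4], [v_0,v_3,v_5], [v_0,v_4,v_5], [v_1,v_2,v_5], [v_1,v_3,v_4], [v_1,v_4,v_5], [v_2,v_3,v_4], [v_2,v_3,v_5]

giving chain groups C_0 ≅ Z^6, C_1 ≅ Z^15, C_2 ≅ Z^10.

∂_1: C_1 → C_0 maps an edge to its endpoints' difference, ∂[p,q] = q − p. For instance
  ∂[v_3,v_5] = [v_5] − [v_3].
The resulting 6×15 matrix has rank 5, and its Smith normal form has invariant factors (1,1,1,1,1).

The boundary map ∂_2: C_2 → C_1 sends each 2-simplex [p,q,r] to [q,r] − [p,r] + [p,q]. For instance
  ∂[v_2,v_3,v_5] = [v_3,v_5] − [v_2,v_5] + [v_2,v_3],
  ∂[v_0,v_4,v_5] = [v_4,v_5] − [v_0,v_5] + [v_0,v_4].
The resulting 15×10 matrix has rank 10, and its Smith normal form has invariant factors (1,1,1,1,1,1,1,1,1,2).

Computing H_k = (kernel of ∂_k) / (image of ∂_{k+1}):

  H_0: rank C_0 − rank ∂_1 = 6 − 5 = 1, and the invariant factors of ∂_1 are all 1, so H_0 ≅ Z.
  H_1: rank ker ∂_1 − rank ∂_2 = (15 − 5) − 10 = 0, and ∂_2 has invariant factor 2 > 1, so H_1 ≅ Z/2Z.
  H_2: rank ker ∂_2 − rank ∂_3 = (10 − 10) − 0 = 0, and there is no ∂_3, so H_2 ≅ 0.

As a check, the Euler characteristic is 6 − 15 + 10 = 1, which agrees with 1 − 0 + 0 = 1.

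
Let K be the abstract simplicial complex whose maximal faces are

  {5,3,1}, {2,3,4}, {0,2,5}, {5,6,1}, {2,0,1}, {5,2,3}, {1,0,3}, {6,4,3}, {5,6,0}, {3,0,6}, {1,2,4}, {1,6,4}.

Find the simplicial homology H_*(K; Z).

Fix the vertex order 0 < 1 < 2 < 3 < 4 < 5 < 6 and write every simplex with vertices in increasing order. Then dim K = 2 and the simplices of K are:

  0-simplices (7): [0], [1], [2], [3], [4], [5], [6]
  1-simplices (18): [0,1], [0,2], [0,3], [0,5], [0,6], [1,2], [1,3], [1,4], [1,5], [1,6], [2,3], [2,4], [2,5], [3,4], [3,5], [3,6], [4,6], [5,6]
  2-simplices (12): [0,1,2], [0,1,3], [0,2,5], [0,3,6], [0,5,6], [1,2,4], [1,3,5], [1,4,6], [1,5,6], [2,3,4], [2,3,5], [3,4,6]

Hence C_0 ≅ Z^7, C_1 ≅ Z^18, C_2 ≅ Z^12.

∂_1: C_1 → C_0 sends each edge [p,q] (with p < q) to q − p. For instance
  ∂[1,3] = [3] − [1].
This gives a 7×18 integer matrix of rank 6; reducing to Smith normal form yields diagonal entries (1,1,1,1,1,1).

The boundary map ∂_2: C_2 → C_1 maps a triangle to the signed sum of its edges. For instance
  ∂[2,3,4] = [3,4] − [2,4] + [2,3],
  ∂[1,3,5] = [3,5] − [1,5] + [1,3].
The resulting 18×12 matrix has rank 12, and its Smith normal form has invariant factors (1,1,1,1,1,1,1,1,1,1,1,2).

From H_k ≅ ker(∂_k) / im(∂_{k+1}) we obtain:

  H_0: rank C_0 − rank ∂_1 = 7 − 6 = 1, and the invariant factors of ∂_1 are all 1, so H_0 = Z.
  H_1: rank ker ∂_1 − rank ∂_2 = (18 − 6) − 12 = 0, and ∂_2 has invariant factor 2 > 1, so H_1 = Z/2.
  H_2: rank ker ∂_2 − rank ∂_3 = (12 − 12) − 0 = 0, and there is no ∂_3, so H_2 = 0.

As a check, the Euler characteristic is 7 − 18 + 12 = 1, which agrees with 1 − 0 + 0 = 1.
(K is a triangulation of the real projective plane RP^2.)

H_0 ≅ Z,  H_1 ≅ Z/2,  H_2 = 0.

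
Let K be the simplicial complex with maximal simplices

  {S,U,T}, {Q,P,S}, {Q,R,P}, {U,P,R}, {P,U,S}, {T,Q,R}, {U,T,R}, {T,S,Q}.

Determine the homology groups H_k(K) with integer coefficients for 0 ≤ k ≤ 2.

Order the vertices as P < Q < R < S < T < U. Listing each simplex with vertices in this order, K has dimension 2 with simplices:

  0-simplices (6): P, Q, R, S, T, U
  1-simplices (12): PQ, PR, PS, PU, QR, QS, QT, RT, RU, ST, SU, TU
  2-simplices (8): PQR, PQS, PRU, PSU, QRT, QST, RTU, STU

so the chain groups are C_0 ≅ Z^6, C_1 ≅ Z^12, C_2 ≅ Z^8.

The boundary map ∂_1: C_1 → C_0 sends each edge [p,q] (with p < q) to q − p.
The 6×12 boundary matrix has rank 5 and Smith normal form diag(1,1,1,1,1).

The boundary map ∂_2: C_2 → C_1 sends each 2-simplex [p,q,r] to [q,r] − [p,r] + [p,q]. For instance
  ∂PSU = SU − PU + PS,
  ∂PQS = QS − PS + PQ.
The resulting 12×8 matrix has rank 7, and its Smith normal form has invariant factors (1,1,1,1,1,1,1).

Now H_k = ker ∂_k / im ∂_{k+1}, so:

  H_0: rank C_0 − rank ∂_1 = 6 − 5 = 1, and the invariant factors of ∂_1 are all 1, so H_0 ≅ Z.
  H_1: rank ker ∂_1 − rank ∂_2 = (12 − 5) − 7 = 0, and the invariant factors of ∂_2 are all 1, so H_1 ≅ 0.
  H_2: rank ker ∂_2 − rank ∂_3 = (8 − 7) − 0 = 1, and there is no ∂_3, so H_2 ≅ Z.

As a check, the Euler characteristic is 6 − 12 + 8 = 2, which agrees with 1 − 0 + 1 = 2.

H_0 ≅ Z,  H_1 = 0,  H_2 ≅ Z.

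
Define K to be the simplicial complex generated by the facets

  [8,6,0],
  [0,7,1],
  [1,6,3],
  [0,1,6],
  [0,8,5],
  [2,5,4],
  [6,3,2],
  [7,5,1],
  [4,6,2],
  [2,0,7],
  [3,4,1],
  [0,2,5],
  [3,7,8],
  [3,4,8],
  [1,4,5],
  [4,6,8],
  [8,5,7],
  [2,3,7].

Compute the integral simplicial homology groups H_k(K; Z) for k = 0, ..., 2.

K has 9 vertices, 27 edges, 18 triangles.
rank ∂_0 = 0, rank ∂_1 = 8 ⇒ b_0 = 9 − 0 − 8 = 1; all invariant factors of ∂_1 are 1 so no torsion. So H_0 ≅ Z.
rank ∂_1 = 8, rank ∂_2 = 18 ⇒ b_1 = 27 − 8 − 18 = 1; ∂_2 has invariant factor(s) [2] giving torsion. So H_1 ≅ Z ⊕ Z_2.
rank ∂_2 = 18, rank ∂_3 = 0 ⇒ b_2 = 18 − 18 − 0 = 0. So H_2 ≅ 0.

H_0 = Z,  H_1 = Z ⊕ Z_2,  H_2 = 0.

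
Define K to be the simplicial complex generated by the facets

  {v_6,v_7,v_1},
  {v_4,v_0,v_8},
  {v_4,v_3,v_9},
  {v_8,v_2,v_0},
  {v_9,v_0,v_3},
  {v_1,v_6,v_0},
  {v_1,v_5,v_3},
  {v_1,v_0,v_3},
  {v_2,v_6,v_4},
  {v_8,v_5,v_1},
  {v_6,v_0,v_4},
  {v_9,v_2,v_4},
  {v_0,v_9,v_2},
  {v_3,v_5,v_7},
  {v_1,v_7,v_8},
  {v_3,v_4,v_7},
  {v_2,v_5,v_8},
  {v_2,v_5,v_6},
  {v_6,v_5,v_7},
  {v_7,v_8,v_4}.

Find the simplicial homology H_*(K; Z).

H_0 ≅ Z,  H_1 ≅ Z ⊕ Z/2Z,  H_2 = 0.

Fix the vertex order v_0 < v_1 < v_2 < v_3 < v_4 < v_5 < v_6 < v_7 < v_8 < v_9 and write every simplex with vertices in increasing order. Then dim K = 2 and the simplices of K are:

  0-simplices (10): [v_0], [v_1], [v_2], [v_3], [v_4], [v_5], [v_6], [v_7], [v_8], [v_9]
  1-simplices (30): (30 of them)
  2-simplices (20): (20 of them)

Hence C_0 ≅ Z^10, C_1 ≅ Z^30, C_2 ≅ Z^20.

Boundary ∂_1: C_1 → C_0 maps an edge to its endpoints' difference, ∂[p,q] = q − p. For instance
  ∂[v_1,v_8] = [v_8] − [v_1].
This gives a 10×30 integer matrix of rank 9; reducing to Smith normal form yields diagonal entries (1,1,1,1,1,1,1,1,1).

Boundary ∂_2: C_2 → C_1 maps a triangle to the signed sum of its edges. For instance
  ∂[v_0,v_2,v_9] = [v_2,v_9] − [v_0,v_9] + [v_0,v_2],
  ∂[v_1,v_7,v_8] = [v_7,v_8] − [v_1,v_8] + [v_1,v_7].
This gives a 30×20 integer matrix of rank 20; reducing to Smith normal form yields diagonal entries (1,1,1,1,1,1,1,1,1,1,1,1,1,1,1,1,1,1,1,2).

Computing H_k = (kernel of ∂_k) / (image of ∂_{k+1}):

  H_0: rank C_0 − rank ∂_1 = 10 − 9 = 1, and the invariant factors of ∂_1 are all 1, so H_0 = Z.
  H_1: rank ker ∂_1 − rank ∂_2 = (30 − 9) − 20 = 1, and ∂_2 has invariant factor 2 > 1, so H_1 = Z ⊕ Z/2Z.
  H_2: rank ker ∂_2 − rank ∂_3 = (20 − 20) − 0 = 0, and there is no ∂_3, so H_2 = 0.

As a check, the Euler characteristic is 10 − 30 + 20 = 0, which agrees with 1 − 1 + 0 = 0.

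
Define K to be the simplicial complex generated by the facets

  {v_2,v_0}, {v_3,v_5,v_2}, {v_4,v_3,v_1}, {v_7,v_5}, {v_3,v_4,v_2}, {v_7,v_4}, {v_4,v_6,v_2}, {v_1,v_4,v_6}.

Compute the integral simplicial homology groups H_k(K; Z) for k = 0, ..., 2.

H_0 = Z,  H_1 = Z,  H_2 = 0.

Fix the vertex order v_0 < v_1 < v_2 < v_3 < v_4 < v_5 < v_6 < v_7 and write every simplex with vertices in increasing order. Then dim K = 2 and the simplices of K are:

  0-simplices (8): [v_0], [v_1], [v_2], [v_3], [v_4], [v_5], [v_6], [v_7]
  1-simplices (13): [v_0,v_2], [v_1,v_3], [v_1,v_4], [v_1,v_6], [v_2,v_3], [v_2,v_4], [v_2,v_5], [v_2,v_6], [v_3,v_4], [v_3,v_5], [v_4,v_6], [v_4,v_7], [v_5,v_7]
  2-simplices (5): [v_1,v_3,v_4], [v_1,v_4,v_6], [v_2,v_3,v_4], [v_2,v_3,v_5], [v_2,v_4,v_6]

giving chain groups C_0 ≅ Z^8, C_1 ≅ Z^13, C_2 ≅ Z^5.

The boundary map ∂_1: C_1 → C_0 is given by ∂[p,q] = [q] − [p].
As a 8×13 matrix over Z this has rank 7, with invariant factors (1,1,1,1,1,1,1).

Boundary ∂_2: C_2 → C_1 acts by ∂[p,q,r] = [q,r] − [p,r] + [p,q]. For instance
  ∂[v_2,v_3,v_5] = [v_3,v_5] − [v_2,v_5] + [v_2,v_3],
  ∂[v_2,v_3,v_4] = [v_3,v_4] − [v_2,v_4] + [v_2,v_3].
The resulting 13×5 matrix has rank 5, and its Smith normal form has invariant factors (1,1,1,1,1).

Reading off H_k = ker ∂_k / im ∂_{k+1}:

  H_0: rank C_0 − rank ∂_1 = 8 − 7 = 1, and the invariant factors of ∂_1 are all 1, so H_0 = Z.
  H_1: rank ker ∂_1 − rank ∂_2 = (13 − 7) − 5 = 1, and the invariant factors of ∂_2 are all 1, so H_1 = Z.
  H_2: rank ker ∂_2 − rank ∂_3 = (5 − 5) − 0 = 0, and there is no ∂_3, so H_2 = 0.

As a check, the Euler characteristic is 8 − 13 + 5 = 0, which agrees with 1 − 1 + 0 = 0.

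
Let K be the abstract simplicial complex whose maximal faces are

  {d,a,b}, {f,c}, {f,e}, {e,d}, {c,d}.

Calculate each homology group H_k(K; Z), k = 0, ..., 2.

H_0 ≅ Z,  H_1 ≅ Z,  H_2 = 0.

Order the vertices as a < b < c < d < e < f. Listing each simplex with vertices in this order, K has dimension 2 with simplices:

  0-simplices (6): a, b, c, d, e, f
  1-simplices (7): ab, ad, bd, cd, cf, de, ef
  2-simplices (1): abd

giving chain groups C_0 ≅ Z^6, C_1 ≅ Z^7, C_2 ≅ Z^1.

The boundary map ∂_1: C_1 → C_0 sends each edge [p,q] (with p < q) to q − p.
The 6×7 boundary matrix has rank 5 and Smith normal form diag(1,1,1,1,1).

The boundary map ∂_2: C_2 → C_1 acts by ∂[p,q,r] = [q,r] − [p,r] + [p,q]. For instance
  ∂abd = bd − ad + ab.
The resulting 7×1 matrix has rank 1, and its Smith normal form has invariant factors (1).

Computing H_k = (kernel of ∂_k) / (image of ∂_{k+1}):

  H_0: rank C_0 − rank ∂_1 = 6 − 5 = 1, and the invariant factors of ∂_1 are all 1, so H_0 = Z.
  H_1: rank ker ∂_1 − rank ∂_2 = (7 − 5) − 1 = 1, and the invariant factors of ∂_2 are all 1, so H_1 = Z.
  H_2: rank ker ∂_2 − rank ∂_3 = (1 − 1) − 0 = 0, and there is no ∂_3, so H_2 = 0.

As a check, the Euler characteristic is 6 − 7 + 1 = 0, which agrees with 1 − 1 + 0 = 0.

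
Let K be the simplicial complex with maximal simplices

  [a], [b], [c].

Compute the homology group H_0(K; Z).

H_0 = Z^3.

Fix the vertex order a < b < c and write every simplex with vertices in increasing order. Then dim K = 0 and the simplices of K are:

  0-simplices (3): a, b, c

Hence C_0 ≅ Z^3.

Reading off H_k = ker ∂_k / im ∂_{k+1}:

  H_0: rank C_0 − rank ∂_1 = 3 − 0 = 3, and there is no ∂_1, so H_0 ≅ Z^3.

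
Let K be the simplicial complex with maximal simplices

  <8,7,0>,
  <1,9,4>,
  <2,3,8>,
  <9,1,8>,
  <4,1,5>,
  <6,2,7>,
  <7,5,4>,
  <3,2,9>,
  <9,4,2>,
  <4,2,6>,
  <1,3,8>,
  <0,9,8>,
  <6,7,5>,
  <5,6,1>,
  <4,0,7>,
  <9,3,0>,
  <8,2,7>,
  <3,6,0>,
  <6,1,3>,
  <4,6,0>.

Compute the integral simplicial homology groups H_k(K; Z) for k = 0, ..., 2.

Fix the vertex order 0 < 1 < 2 < 3 < 4 < 5 < 6 < 7 < 8 < 9 and write every simplex with vertices in increasing order. Then dim K = 2 and the simplices of K are:

  0-simplices (10): [0], [1], [2], [3], [4], [5], [6], [7], [8], [9]
  1-simplices (30): (30 of them)
  2-simplices (20): (20 of them)

so the chain groups are C_0 ≅ Z^10, C_1 ≅ Z^30, C_2 ≅ Z^20.

∂_1: C_1 → C_0 sends each edge [p,q] (with p < q) to q − p. For instance
  ∂[2,4] = [4] − [2].
The resulting 10×30 matrix has rank 9, and its Smith normal form has invariant factors (1,1,1,1,1,1,1,1,1).

Boundary ∂_2: C_2 → C_1 sends each 2-simplex [p,q,r] to [q,r] − [p,r] + [p,q]. For instance
  ∂[2,3,8] = [3,8] − [2,8] + [2,3],
  ∂[0,7,8] = [7,8] − [0,8] + [0,7].
The 30×20 boundary matrix has rank 20 and Smith normal form diag(1,1,1,1,1,1,1,1,1,1,1,1,1,1,1,1,1,1,1,2).

From H_k ≅ ker(∂_k) / im(∂_{k+1}) we obtain:

  H_0: rank C_0 − rank ∂_1 = 10 − 9 = 1, and the invariant factors of ∂_1 are all 1, so H_0 = Z.
  H_1: rank ker ∂_1 − rank ∂_2 = (30 − 9) − 20 = 1, and ∂_2 has invariant factor 2 > 1, so H_1 = Z ⊕ Z/2.
  H_2: rank ker ∂_2 − rank ∂_3 = (20 − 20) − 0 = 0, and there is no ∂_3, so H_2 = 0.

As a check, the Euler characteristic is 10 − 30 + 20 = 0, which agrees with 1 − 1 + 0 = 0.
(K is a triangulation of the Klein bottle.)

H_0 ≅ Z,  H_1 ≅ Z ⊕ Z/2,  H_2 = 0.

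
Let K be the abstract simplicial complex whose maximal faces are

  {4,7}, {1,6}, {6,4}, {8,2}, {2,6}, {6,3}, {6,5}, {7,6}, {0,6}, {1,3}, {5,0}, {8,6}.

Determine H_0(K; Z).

K has 9 vertices, 12 edges.
rank ∂_0 = 0, rank ∂_1 = 8 ⇒ b_0 = 9 − 0 − 8 = 1; all invariant factors of ∂_1 are 1 so no torsion. So H_0 ≅ Z.

H_0 ≅ Z.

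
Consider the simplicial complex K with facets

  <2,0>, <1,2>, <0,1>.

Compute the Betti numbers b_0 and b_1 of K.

b_0 = 1, b_1 = 1.

Fix the vertex order 0 < 1 < 2 and write every simplex with vertices in increasing order. Then dim K = 1 and the simplices of K are:

  0-simplices (3): [0], [1], [2]
  1-simplices (3): [0,1], [0,2], [1,2]

Hence C_0 ≅ Z^3, C_1 ≅ Z^3.

Boundary ∂_1: C_1 → C_0 maps an edge to its endpoints' difference, ∂[p,q] = q − p.
This gives a 3×3 integer matrix of rank 2; reducing to Smith normal form yields diagonal entries (1,1).

Reading off H_k = ker ∂_k / im ∂_{k+1}:

  H_0: rank C_0 − rank ∂_1 = 3 − 2 = 1, and the invariant factors of ∂_1 are all 1, so H_0 = Z.
  H_1: rank ker ∂_1 − rank ∂_2 = (3 − 2) − 0 = 1, and there is no ∂_2, so H_1 = Z.

(K is a triangulation of the circle S^1.)

Hence the Betti numbers are b_0 = 1, b_1 = 1.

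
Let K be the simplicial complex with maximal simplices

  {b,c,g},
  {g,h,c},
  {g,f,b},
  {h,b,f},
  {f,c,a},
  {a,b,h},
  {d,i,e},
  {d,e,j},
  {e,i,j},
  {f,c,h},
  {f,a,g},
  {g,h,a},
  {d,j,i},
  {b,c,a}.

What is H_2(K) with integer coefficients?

We work with the vertex ordering a < b < c < d < e < f < g < h < i < j. The simplices of K, each written with vertices in increasing order, are:

  0-simplices (10): a, b, c, d, e, f, g, h, i, j
  1-simplices (21): ab, ac, af, ag, ah, bc, bf, bg, bh, cf, cg, ch, de, di, dj, ei, ej, fg, fh, gh, ij
  2-simplices (14): abc, abh, acf, afg, agh, bcg, bfg, bfh, cfh, cgh, dei, dej, dij, eij

Hence C_0 ≅ Z^10, C_1 ≅ Z^21, C_2 ≅ Z^14.

Boundary ∂_1: C_1 → C_0 maps an edge to its endpoints' difference, ∂[p,q] = q − p. For instance
  ∂dj = j − d.
This gives a 10×21 integer matrix of rank 8; reducing to Smith normal form yields diagonal entries (1,1,1,1,1,1,1,1).

The boundary map ∂_2: C_2 → C_1 maps a triangle to the signed sum of its edges. For instance
  ∂cfh = fh − ch + cf,
  ∂dej = ej − dj + de.
The resulting 21×14 matrix has rank 13, and its Smith normal form has invariant factors (1,1,1,1,1,1,1,1,1,1,1,1,2).

Computing H_k = (kernel of ∂_k) / (image of ∂_{k+1}):

  H_2: rank ker ∂_2 − rank ∂_3 = (14 − 13) − 0 = 1, and there is no ∂_3, so H_2 ≅ Z.

H_2 ≅ Z.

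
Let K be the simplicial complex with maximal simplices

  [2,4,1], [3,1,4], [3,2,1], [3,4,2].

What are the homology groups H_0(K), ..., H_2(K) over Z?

K has 4 vertices, 6 edges, 4 triangles.
rank ∂_0 = 0, rank ∂_1 = 3 ⇒ b_0 = 4 − 0 − 3 = 1; all invariant factors of ∂_1 are 1 so no torsion. So H_0 ≅ Z.
rank ∂_1 = 3, rank ∂_2 = 3 ⇒ b_1 = 6 − 3 − 3 = 0; all invariant factors of ∂_2 are 1 so no torsion. So H_1 ≅ 0.
rank ∂_2 = 3, rank ∂_3 = 0 ⇒ b_2 = 4 − 3 − 0 = 1. So H_2 ≅ Z.

H_0 ≅ Z,  H_1 = 0,  H_2 ≅ Z.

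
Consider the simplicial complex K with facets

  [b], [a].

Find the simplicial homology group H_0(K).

H_0 = Z^2.

K has 2 vertices.
rank ∂_0 = 0, rank ∂_1 = 0 ⇒ b_0 = 2 − 0 − 0 = 2. So H_0 ≅ Z^2.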